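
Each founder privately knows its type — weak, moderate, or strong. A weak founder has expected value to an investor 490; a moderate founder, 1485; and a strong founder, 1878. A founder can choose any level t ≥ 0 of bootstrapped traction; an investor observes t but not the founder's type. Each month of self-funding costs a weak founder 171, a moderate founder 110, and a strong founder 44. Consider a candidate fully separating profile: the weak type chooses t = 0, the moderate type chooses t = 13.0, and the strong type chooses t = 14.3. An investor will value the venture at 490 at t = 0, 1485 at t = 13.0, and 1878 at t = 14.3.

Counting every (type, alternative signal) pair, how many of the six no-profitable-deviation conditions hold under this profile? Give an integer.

4

Moderate (own payoff 1485 − 110×13.0 = 55): to t=0 gives 490 → profitable ✗; to t=14.3 gives 1878 − 110×14.3 = 305 → profitable ✗.
Weak (own payoff 490): to t=13.0 gives 1485 − 171×13.0 = -738 → no gain ✓; to t=14.3 gives 1878 − 171×14.3 = -567.3 → no gain ✓.
Strong (own payoff 1878 − 44×14.3 = 1248.8): to t=0 gives 490 → no gain ✓; to t=13.0 gives 1485 − 44×13.0 = 913 → no gain ✓.
4 of the 6 constraints hold; not an equilibrium.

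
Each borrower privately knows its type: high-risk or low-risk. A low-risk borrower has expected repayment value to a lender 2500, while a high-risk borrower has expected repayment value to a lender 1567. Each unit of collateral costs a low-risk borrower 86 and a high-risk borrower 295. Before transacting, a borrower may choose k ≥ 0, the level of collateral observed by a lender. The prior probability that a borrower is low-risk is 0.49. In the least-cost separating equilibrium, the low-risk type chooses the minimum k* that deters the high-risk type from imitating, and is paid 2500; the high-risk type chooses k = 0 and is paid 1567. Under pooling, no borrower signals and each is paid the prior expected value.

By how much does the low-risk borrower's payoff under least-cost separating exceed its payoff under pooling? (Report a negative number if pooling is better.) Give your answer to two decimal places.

Least-cost separating signal: k* solves 1567 = 2500 − 295·k*, so k* = (2500 − 1567)/295 ≈ 3.1627.
Low-risk type's separating payoff: 2500 − 86 × k* = 2500 − 86 × (2500 − 1567)/295 = 2500 − 80238/295 ≈ 2228.0068.
Pooling payoff: 0.49 × 2500 + 0.51 × 1567 = 2024.17.
Difference: 2228.0068 − 2024.17 = 203.8368, i.e. 203.84 to two decimal places.
The low-risk type prefers to separate.

203.84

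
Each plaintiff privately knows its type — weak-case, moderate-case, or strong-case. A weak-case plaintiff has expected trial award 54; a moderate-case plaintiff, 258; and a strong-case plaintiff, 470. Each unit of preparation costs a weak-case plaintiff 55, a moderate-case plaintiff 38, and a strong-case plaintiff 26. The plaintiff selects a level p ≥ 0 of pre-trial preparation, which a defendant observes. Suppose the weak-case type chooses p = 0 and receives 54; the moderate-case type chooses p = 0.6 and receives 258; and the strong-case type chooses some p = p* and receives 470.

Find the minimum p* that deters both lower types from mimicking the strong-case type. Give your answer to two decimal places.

7.56

Moderate-case type (on-path payoff 258 − 38×0.6 = 235.2) won't mimic when 235.2 ≥ 470 − 38·p*, i.e. p* ≥ 6.18.
Weak-case type (on-path payoff 54) won't mimic when 54 ≥ 470 − 55·p*, i.e. p* ≥ 7.56.
Both must hold, so p* = max(7.56, 6.18) = 7.56. The weak-case type's constraint binds.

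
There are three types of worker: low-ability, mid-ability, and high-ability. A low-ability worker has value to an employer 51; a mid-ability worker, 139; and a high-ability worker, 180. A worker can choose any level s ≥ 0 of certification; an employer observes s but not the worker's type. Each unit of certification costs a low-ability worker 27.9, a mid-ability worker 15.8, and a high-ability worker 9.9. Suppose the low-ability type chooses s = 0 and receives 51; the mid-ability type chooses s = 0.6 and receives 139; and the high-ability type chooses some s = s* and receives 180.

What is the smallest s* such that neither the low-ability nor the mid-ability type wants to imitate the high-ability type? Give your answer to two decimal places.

Low-ability type (on-path payoff 51) won't mimic when 51 ≥ 180 − 27.9·s*, i.e. s* ≥ 4.62.
Mid-ability type (on-path payoff 139 − 15.8×0.6 = 129.52) won't mimic when 129.52 ≥ 180 − 15.8·s*, i.e. s* ≥ 3.19.
Both must hold, so s* = max(4.62, 3.19) = 4.62. The low-ability type's constraint binds.

4.62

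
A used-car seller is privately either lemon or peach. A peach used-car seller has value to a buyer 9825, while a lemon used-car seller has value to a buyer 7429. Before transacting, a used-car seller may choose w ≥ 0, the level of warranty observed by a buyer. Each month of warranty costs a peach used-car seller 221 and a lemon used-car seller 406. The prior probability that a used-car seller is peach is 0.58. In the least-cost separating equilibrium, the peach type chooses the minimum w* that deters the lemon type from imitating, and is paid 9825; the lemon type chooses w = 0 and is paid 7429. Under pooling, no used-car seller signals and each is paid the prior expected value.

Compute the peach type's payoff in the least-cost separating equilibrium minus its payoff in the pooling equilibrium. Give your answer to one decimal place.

Least-cost separating signal: w* solves 7429 = 9825 − 406·w*, so w* = (9825 − 7429)/406 ≈ 5.9015.
Peach type's separating payoff: 9825 − 221 × w* = 9825 − 221 × (9825 − 7429)/406 = 9825 − 529516/406 ≈ 8520.773.
Pooling payoff: 0.58 × 9825 + 0.42 × 7429 = 8818.68.
Difference: 8520.773 − 8818.68 = -297.907, i.e. -297.9 to one decimal place.
The peach type would prefer the pooling outcome.

-297.9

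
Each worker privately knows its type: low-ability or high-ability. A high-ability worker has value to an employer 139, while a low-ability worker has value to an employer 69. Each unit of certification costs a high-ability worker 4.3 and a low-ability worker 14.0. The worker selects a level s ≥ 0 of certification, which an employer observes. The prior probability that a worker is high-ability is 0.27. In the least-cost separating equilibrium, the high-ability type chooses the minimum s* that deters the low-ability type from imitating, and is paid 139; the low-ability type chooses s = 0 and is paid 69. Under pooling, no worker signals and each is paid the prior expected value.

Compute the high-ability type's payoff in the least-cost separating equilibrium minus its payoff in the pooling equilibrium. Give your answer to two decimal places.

Least-cost separating signal: s* solves 69 = 139 − 14.0·s*, so s* = (139 − 69)/14.0 = 5.
High-ability type's separating payoff: 139 − 4.3 × s* = 139 − 4.3 × (139 − 69)/14.0 = 139 − 301/14.0 = 117.5.
Pooling payoff: 0.27 × 139 + 0.73 × 69 = 87.9.
Difference: 117.5 − 87.9 = 29.60.
The high-ability type prefers to separate.

29.60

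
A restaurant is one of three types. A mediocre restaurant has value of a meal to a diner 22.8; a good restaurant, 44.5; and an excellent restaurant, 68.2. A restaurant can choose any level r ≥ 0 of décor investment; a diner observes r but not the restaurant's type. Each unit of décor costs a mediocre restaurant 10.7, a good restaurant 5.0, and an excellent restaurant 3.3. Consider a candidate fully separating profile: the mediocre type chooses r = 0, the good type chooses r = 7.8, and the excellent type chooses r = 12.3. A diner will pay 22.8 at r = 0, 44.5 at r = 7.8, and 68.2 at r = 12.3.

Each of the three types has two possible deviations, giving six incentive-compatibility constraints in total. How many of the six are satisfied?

Excellent (own payoff 68.2 − 3.3×12.3 = 27.61): to r=0 gives 22.8 → no gain ✓; to r=7.8 gives 44.5 − 3.3×7.8 = 18.76 → no gain ✓.
Mediocre (own payoff 22.8): to r=7.8 gives 44.5 − 10.7×7.8 = -38.96 → no gain ✓; to r=12.3 gives 68.2 − 10.7×12.3 = -63.41 → no gain ✓.
Good (own payoff 44.5 − 5.0×7.8 = 5.5): to r=0 gives 22.8 → profitable ✗; to r=12.3 gives 68.2 − 5.0×12.3 = 6.7 → profitable ✗.
4 of the 6 constraints hold; not an equilibrium.

4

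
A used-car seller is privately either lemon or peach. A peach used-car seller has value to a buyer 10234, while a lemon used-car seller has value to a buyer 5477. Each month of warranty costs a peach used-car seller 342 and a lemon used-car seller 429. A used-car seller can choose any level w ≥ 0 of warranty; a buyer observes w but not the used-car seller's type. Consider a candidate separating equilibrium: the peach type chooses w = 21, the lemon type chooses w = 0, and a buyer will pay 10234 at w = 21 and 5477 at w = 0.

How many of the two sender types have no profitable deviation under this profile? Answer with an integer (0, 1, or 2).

Peach type: signal → 10234 − 342 × 21 = 3052; deviate to 0 → 5477. IC fails (3052 < 5477).
Lemon type: stay at 0 → 5477; mimic → 10234 − 429 × 21 = 1225. IC holds (5477 ≥ 1225).
1 of 2 constraints hold, so this profile is not an equilibrium.

1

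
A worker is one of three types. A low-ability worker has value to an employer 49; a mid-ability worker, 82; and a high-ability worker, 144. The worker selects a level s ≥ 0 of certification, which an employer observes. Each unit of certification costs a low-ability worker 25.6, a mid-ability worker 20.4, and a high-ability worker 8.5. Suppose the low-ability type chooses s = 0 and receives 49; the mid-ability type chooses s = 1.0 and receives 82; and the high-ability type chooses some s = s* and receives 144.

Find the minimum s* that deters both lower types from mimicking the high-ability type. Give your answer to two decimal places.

Low-ability type (on-path payoff 49) won't mimic when 49 ≥ 144 − 25.6·s*, i.e. s* ≥ 3.71.
Mid-ability type (on-path payoff 82 − 20.4×1.0 = 61.6) won't mimic when 61.6 ≥ 144 − 20.4·s*, i.e. s* ≥ 4.04.
Both must hold, so s* = max(3.71, 4.04) = 4.04. The mid-ability type's constraint binds.

4.04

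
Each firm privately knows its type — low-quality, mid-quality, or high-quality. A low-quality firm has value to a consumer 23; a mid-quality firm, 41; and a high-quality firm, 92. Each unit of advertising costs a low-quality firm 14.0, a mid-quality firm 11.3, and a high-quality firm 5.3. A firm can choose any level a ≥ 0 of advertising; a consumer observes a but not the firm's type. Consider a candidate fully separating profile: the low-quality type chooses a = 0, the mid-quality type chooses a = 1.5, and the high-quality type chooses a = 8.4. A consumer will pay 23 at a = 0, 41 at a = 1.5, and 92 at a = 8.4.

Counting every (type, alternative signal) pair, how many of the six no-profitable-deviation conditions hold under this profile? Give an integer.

6

Mid-quality (own payoff 41 − 11.3×1.5 = 24.05): to a=0 gives 23 → no gain ✓; to a=8.4 gives 92 − 11.3×8.4 = -2.92 → no gain ✓.
High-quality (own payoff 92 − 5.3×8.4 = 47.48): to a=0 gives 23 → no gain ✓; to a=1.5 gives 41 − 5.3×1.5 = 33.05 → no gain ✓.
Low-quality (own payoff 23): to a=1.5 gives 41 − 14.0×1.5 = 20 → no gain ✓; to a=8.4 gives 92 − 14.0×8.4 = -25.6 → no gain ✓.
6 of the 6 constraints hold; this profile is a separating equilibrium.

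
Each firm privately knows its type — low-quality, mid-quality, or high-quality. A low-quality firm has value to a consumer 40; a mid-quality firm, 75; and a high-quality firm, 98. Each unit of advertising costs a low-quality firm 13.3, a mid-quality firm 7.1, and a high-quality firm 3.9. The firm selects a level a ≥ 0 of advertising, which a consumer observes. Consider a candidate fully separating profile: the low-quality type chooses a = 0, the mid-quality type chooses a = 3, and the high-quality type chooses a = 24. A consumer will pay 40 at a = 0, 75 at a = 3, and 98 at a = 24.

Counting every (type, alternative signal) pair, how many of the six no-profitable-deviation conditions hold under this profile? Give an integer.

4

Low-quality (own payoff 40): to a=3 gives 75 − 13.3×3 = 35.1 → no gain ✓; to a=24 gives 98 − 13.3×24 = -221.2 → no gain ✓.
High-quality (own payoff 98 − 3.9×24 = 4.4): to a=0 gives 40 → profitable ✗; to a=3 gives 75 − 3.9×3 = 63.3 → profitable ✗.
Mid-quality (own payoff 75 − 7.1×3 = 53.7): to a=0 gives 40 → no gain ✓; to a=24 gives 98 − 7.1×24 = -72.4 → no gain ✓.
4 of the 6 constraints hold; not an equilibrium.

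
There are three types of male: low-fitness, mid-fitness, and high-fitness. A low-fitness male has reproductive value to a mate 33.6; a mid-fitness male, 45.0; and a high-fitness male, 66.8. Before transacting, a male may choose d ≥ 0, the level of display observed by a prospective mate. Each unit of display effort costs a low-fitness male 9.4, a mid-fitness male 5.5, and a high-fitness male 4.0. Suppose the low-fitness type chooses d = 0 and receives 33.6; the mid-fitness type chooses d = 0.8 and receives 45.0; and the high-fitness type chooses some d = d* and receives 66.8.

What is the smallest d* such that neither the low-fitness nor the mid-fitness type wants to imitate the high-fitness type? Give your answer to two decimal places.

Mid-fitness type (on-path payoff 45.0 − 5.5×0.8 = 40.6) won't mimic when 40.6 ≥ 66.8 − 5.5·d*, i.e. d* ≥ 4.76.
Low-fitness type (on-path payoff 33.6) won't mimic when 33.6 ≥ 66.8 − 9.4·d*, i.e. d* ≥ 3.53.
Both must hold, so d* = max(3.53, 4.76) = 4.76. The mid-fitness type's constraint binds.

4.76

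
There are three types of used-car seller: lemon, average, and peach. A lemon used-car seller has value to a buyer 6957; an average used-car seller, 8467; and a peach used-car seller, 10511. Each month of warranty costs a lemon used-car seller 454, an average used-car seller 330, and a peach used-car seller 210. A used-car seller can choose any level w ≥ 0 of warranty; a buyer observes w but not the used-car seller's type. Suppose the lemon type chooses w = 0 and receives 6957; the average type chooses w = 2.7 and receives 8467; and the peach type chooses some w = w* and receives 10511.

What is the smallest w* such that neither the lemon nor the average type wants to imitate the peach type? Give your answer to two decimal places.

8.89

Average type (on-path payoff 8467 − 330×2.7 = 7576) won't mimic when 7576 ≥ 10511 − 330·w*, i.e. w* ≥ 8.89.
Lemon type (on-path payoff 6957) won't mimic when 6957 ≥ 10511 − 454·w*, i.e. w* ≥ 7.83.
Both must hold, so w* = max(7.83, 8.89) = 8.89. The average type's constraint binds.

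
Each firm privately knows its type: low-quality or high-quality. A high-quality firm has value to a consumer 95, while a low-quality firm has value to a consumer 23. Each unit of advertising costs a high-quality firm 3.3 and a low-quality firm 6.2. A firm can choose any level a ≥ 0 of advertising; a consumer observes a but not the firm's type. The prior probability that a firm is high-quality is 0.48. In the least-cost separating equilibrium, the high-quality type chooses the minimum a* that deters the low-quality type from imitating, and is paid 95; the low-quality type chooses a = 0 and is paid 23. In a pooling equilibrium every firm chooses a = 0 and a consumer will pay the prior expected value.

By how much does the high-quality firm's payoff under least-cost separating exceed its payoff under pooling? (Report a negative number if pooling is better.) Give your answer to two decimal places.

Least-cost separating signal: a* solves 23 = 95 − 6.2·a*, so a* = (95 − 23)/6.2 ≈ 11.6129.
High-quality type's separating payoff: 95 − 3.3 × a* = 95 − 3.3 × (95 − 23)/6.2 = 95 − 237.6/6.2 ≈ 56.6774.
Pooling payoff: 0.48 × 95 + 0.52 × 23 = 57.56.
Difference: 56.6774 − 57.56 = -0.8826, i.e. -0.88 to two decimal places.
The high-quality type would prefer the pooling outcome.

-0.88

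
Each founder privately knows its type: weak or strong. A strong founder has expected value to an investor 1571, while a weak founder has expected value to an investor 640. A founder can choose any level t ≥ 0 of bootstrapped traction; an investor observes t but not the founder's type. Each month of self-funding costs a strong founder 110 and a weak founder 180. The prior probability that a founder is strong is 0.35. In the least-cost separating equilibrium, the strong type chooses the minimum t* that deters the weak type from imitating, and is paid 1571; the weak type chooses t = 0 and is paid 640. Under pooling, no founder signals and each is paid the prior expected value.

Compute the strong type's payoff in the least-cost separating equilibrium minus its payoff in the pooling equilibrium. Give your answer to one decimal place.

36.2

Least-cost separating signal: t* solves 640 = 1571 − 180·t*, so t* = (1571 − 640)/180 ≈ 5.1722.
Strong type's separating payoff: 1571 − 110 × t* = 1571 − 110 × (1571 − 640)/180 = 1571 − 102410/180 ≈ 1002.056.
Pooling payoff: 0.35 × 1571 + 0.65 × 640 = 965.85.
Difference: 1002.056 − 965.85 = 36.206, i.e. 36.2 to one decimal place.
The strong type prefers to separate.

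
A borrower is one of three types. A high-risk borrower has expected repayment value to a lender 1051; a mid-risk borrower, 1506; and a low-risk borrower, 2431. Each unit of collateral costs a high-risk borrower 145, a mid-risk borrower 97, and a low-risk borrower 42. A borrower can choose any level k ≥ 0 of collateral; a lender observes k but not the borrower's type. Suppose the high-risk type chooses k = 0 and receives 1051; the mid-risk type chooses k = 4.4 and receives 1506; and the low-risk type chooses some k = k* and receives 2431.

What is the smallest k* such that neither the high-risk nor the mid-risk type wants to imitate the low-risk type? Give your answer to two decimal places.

13.94

High-risk type (on-path payoff 1051) won't mimic when 1051 ≥ 2431 − 145·k*, i.e. k* ≥ 9.52.
Mid-risk type (on-path payoff 1506 − 97×4.4 = 1079.2) won't mimic when 1079.2 ≥ 2431 − 97·k*, i.e. k* ≥ 13.94.
Both must hold, so k* = max(9.52, 13.94) = 13.94. The mid-risk type's constraint binds.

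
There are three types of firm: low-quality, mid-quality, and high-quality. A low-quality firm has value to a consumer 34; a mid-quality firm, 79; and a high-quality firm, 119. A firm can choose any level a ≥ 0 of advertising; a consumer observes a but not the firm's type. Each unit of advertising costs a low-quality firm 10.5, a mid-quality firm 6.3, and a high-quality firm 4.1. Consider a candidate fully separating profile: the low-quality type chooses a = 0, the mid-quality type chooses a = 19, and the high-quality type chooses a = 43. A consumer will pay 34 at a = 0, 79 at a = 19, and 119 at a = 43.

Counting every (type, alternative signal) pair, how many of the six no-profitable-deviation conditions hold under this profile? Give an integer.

High-quality (own payoff 119 − 4.1×43 = -57.3): to a=0 gives 34 → profitable ✗; to a=19 gives 79 − 4.1×19 = 1.1 → profitable ✗.
Low-quality (own payoff 34): to a=19 gives 79 − 10.5×19 = -120.5 → no gain ✓; to a=43 gives 119 − 10.5×43 = -332.5 → no gain ✓.
Mid-quality (own payoff 79 − 6.3×19 = -40.7): to a=0 gives 34 → profitable ✗; to a=43 gives 119 − 6.3×43 = -151.9 → no gain ✓.
3 of the 6 constraints hold; not an equilibrium.

3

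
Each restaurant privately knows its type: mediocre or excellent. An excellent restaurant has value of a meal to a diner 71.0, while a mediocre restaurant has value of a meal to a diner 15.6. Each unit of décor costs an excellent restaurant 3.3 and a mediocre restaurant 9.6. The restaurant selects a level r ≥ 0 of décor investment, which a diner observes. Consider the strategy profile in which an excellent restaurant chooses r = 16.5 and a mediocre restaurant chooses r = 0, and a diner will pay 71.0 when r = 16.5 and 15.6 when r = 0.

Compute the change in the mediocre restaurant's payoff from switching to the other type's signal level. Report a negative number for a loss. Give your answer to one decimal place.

Playing r = 0 the mediocre restaurant receives 15.6.
Deviating to r = 16.5 brings payment 71.0 at cost 9.6 × 16.5 = 158.4, netting -87.4.
Gain from deviating: -87.4 − 15.6 = -103.0.
The gain is negative, so the mediocre type's incentive-compatibility constraint is satisfied.

-103.0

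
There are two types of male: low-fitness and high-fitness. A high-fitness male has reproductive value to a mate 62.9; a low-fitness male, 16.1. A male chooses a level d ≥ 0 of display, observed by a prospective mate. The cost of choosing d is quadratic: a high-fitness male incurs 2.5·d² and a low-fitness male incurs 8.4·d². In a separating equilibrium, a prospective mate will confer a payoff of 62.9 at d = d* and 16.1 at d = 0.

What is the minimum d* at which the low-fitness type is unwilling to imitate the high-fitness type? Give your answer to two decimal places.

2.36

The low-fitness type at d = 0 receives 16.1; imitating at d* yields 62.9 − 8.4·d*².
Indifference: 16.1 = 62.9 − 8.4·d*², so d*² = (62.9 − 16.1) / 8.4 ≈ 5.5714.
d* = √5.5714 ≈ 2.36.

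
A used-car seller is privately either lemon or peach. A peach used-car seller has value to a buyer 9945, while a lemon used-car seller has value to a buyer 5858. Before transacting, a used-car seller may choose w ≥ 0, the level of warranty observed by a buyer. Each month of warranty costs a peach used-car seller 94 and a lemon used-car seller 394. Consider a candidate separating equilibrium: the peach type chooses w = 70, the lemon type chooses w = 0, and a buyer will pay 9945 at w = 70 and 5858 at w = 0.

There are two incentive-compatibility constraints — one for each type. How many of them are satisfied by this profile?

1

Lemon type: stay at 0 → 5858; mimic → 9945 − 394 × 70 = -17635. IC holds (5858 ≥ -17635).
Peach type: signal → 9945 − 94 × 70 = 3365; deviate to 0 → 5858. IC fails (3365 < 5858).
1 of 2 constraints hold, so this profile is not an equilibrium.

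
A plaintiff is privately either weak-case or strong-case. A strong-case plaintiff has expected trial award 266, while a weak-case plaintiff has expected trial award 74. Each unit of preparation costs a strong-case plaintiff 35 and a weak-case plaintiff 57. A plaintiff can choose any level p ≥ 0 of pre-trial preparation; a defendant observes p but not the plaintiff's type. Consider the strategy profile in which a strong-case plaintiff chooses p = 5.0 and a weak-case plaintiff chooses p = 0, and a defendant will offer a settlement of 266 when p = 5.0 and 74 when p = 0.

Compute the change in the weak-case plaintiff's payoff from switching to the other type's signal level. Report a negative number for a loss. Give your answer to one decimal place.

Playing p = 0 the weak-case plaintiff receives 74.
Deviating to p = 5.0 brings payment 266 at cost 57 × 5.0 = 285, netting -19.
Gain from deviating: -19 − 74 = -93.0.
The gain is negative, so the weak-case type's incentive-compatibility constraint is satisfied.

-93.0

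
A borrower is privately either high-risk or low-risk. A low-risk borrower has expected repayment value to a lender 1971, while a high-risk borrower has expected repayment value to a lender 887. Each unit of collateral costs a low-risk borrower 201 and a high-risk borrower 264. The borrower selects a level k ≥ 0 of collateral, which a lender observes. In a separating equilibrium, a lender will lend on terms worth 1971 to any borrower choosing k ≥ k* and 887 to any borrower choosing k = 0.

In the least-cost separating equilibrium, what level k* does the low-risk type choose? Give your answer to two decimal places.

4.11

A high-risk borrower choosing k = 0 receives 887.
Imitating at k* instead would pay 1971 at cost 264·k*, netting 1971 − 264·k*.
Indifference: 887 = 1971 − 264·k*, so k* = (1971 − 887) / 264 ≈ 4.11.
At k* the high-risk type's incentive constraint just binds; the low-risk type strictly prefers k* since its per-unit cost is lower.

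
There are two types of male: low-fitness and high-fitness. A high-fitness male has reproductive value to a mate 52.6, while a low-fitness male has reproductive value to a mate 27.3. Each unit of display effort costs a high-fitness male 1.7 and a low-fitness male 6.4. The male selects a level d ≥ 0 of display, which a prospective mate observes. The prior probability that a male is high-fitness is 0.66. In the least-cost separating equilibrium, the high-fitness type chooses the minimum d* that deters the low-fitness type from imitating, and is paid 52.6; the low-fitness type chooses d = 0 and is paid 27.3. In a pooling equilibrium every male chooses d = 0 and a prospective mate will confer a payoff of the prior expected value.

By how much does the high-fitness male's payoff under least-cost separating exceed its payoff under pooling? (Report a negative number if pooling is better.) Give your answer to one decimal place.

1.9

Least-cost separating signal: d* solves 27.3 = 52.6 − 6.4·d*, so d* = (52.6 − 27.3)/6.4 ≈ 3.9531.
High-fitness type's separating payoff: 52.6 − 1.7 × d* = 52.6 − 1.7 × (52.6 − 27.3)/6.4 = 52.6 − 43.01/6.4 ≈ 45.880.
Pooling payoff: 0.66 × 52.6 + 0.34 × 27.3 = 43.998.
Difference: 45.880 − 43.998 = 1.882, i.e. 1.9 to one decimal place.
The high-fitness type prefers to separate.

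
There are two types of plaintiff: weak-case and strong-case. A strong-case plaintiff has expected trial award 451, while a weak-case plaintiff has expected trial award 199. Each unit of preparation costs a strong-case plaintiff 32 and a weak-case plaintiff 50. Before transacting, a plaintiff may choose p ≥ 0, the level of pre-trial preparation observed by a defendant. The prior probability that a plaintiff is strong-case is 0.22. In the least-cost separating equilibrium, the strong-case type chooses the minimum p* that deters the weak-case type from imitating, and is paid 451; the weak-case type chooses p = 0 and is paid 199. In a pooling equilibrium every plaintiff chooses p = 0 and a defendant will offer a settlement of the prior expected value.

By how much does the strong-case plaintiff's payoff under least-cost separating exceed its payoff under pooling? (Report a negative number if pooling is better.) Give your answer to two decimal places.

Least-cost separating signal: p* solves 199 = 451 − 50·p*, so p* = (451 − 199)/50 = 5.04.
Strong-case type's separating payoff: 451 − 32 × p* = 451 − 32 × (451 − 199)/50 = 451 − 8064/50 = 289.72.
Pooling payoff: 0.22 × 451 + 0.78 × 199 = 254.44.
Difference: 289.72 − 254.44 = 35.28.
The strong-case type prefers to separate.

35.28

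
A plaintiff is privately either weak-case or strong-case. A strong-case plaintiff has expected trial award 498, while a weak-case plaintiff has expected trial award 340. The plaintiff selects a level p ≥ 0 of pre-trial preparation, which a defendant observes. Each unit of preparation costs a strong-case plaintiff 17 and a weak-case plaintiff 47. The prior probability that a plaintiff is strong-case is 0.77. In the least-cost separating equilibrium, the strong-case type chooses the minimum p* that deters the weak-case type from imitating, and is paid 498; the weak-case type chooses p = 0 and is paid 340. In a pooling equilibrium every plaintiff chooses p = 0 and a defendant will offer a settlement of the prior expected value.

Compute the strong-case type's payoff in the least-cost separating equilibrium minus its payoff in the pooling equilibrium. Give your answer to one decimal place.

Least-cost separating signal: p* solves 340 = 498 − 47·p*, so p* = (498 − 340)/47 ≈ 3.3617.
Strong-case type's separating payoff: 498 − 17 × p* = 498 − 17 × (498 − 340)/47 = 498 − 2686/47 ≈ 440.851.
Pooling payoff: 0.77 × 498 + 0.23 × 340 = 461.66.
Difference: 440.851 − 461.66 = -20.809, i.e. -20.8 to one decimal place.
The strong-case type would prefer the pooling outcome.

-20.8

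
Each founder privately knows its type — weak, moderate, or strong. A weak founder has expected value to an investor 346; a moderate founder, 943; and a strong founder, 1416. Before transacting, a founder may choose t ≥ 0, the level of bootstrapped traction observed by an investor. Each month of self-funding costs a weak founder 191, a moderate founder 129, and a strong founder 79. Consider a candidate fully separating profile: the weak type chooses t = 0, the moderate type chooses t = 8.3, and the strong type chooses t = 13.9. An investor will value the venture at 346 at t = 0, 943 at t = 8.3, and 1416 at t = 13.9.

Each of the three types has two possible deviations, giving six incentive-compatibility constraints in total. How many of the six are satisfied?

Strong (own payoff 1416 − 79×13.9 = 317.9): to t=0 gives 346 → profitable ✗; to t=8.3 gives 943 − 79×8.3 = 287.3 → no gain ✓.
Weak (own payoff 346): to t=8.3 gives 943 − 191×8.3 = -642.3 → no gain ✓; to t=13.9 gives 1416 − 191×13.9 = -1238.9 → no gain ✓.
Moderate (own payoff 943 − 129×8.3 = -127.7): to t=0 gives 346 → profitable ✗; to t=13.9 gives 1416 − 129×13.9 = -377.1 → no gain ✓.
4 of the 6 constraints hold; not an equilibrium.

4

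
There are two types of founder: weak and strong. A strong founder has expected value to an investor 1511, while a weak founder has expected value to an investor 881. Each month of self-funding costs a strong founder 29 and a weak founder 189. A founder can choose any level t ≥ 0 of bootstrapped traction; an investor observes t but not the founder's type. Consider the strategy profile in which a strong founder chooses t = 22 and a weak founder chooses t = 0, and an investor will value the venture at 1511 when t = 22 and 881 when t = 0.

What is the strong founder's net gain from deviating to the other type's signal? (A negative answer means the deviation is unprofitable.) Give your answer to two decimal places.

8.00

Playing t = 22 the strong founder receives 1511 − 29 × 22 = 873.
Deviating to t = 0 yields 881 instead.
Gain from deviating: 881 − 873 = 8.00.
The gain is positive, so the strong type's incentive-compatibility constraint is violated — this profile is not a separating equilibrium.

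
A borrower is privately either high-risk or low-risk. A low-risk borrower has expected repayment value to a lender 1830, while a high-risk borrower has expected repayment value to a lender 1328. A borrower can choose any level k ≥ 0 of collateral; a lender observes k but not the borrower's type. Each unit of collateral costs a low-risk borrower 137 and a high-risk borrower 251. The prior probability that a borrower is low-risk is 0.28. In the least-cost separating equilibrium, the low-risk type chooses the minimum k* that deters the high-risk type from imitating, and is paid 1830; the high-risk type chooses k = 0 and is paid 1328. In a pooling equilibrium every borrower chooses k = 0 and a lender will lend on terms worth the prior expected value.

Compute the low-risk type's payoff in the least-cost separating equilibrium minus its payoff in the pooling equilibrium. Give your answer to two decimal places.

87.44

Least-cost separating signal: k* solves 1328 = 1830 − 251·k*, so k* = (1830 − 1328)/251 = 2.
Low-risk type's separating payoff: 1830 − 137 × k* = 1830 − 137 × (1830 − 1328)/251 = 1830 − 68774/251 = 1556.
Pooling payoff: 0.28 × 1830 + 0.72 × 1328 = 1468.56.
Difference: 1556 − 1468.56 = 87.44.
The low-risk type prefers to separate.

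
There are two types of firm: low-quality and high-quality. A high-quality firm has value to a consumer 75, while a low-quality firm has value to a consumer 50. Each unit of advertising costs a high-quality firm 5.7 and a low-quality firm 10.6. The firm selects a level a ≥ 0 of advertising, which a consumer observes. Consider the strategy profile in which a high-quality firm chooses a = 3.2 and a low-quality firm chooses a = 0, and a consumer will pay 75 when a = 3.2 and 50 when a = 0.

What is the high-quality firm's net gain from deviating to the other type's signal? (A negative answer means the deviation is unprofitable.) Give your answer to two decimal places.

-6.76

Playing a = 3.2 the high-quality firm receives 75 − 5.7 × 3.2 = 56.76.
Deviating to a = 0 yields 50 instead.
Gain from deviating: 50 − 56.76 = -6.76.
The gain is negative, so the high-quality type's incentive-compatibility constraint is satisfied.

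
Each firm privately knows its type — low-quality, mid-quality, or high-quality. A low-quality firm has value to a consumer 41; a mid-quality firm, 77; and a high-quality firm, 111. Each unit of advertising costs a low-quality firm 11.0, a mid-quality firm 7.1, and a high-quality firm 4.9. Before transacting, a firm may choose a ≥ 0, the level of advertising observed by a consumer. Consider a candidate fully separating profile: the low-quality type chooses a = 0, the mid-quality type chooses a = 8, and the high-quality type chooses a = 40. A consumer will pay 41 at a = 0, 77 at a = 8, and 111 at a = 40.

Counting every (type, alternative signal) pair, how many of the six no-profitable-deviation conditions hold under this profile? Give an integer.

High-quality (own payoff 111 − 4.9×40 = -85): to a=0 gives 41 → profitable ✗; to a=8 gives 77 − 4.9×8 = 37.8 → profitable ✗.
Low-quality (own payoff 41): to a=8 gives 77 − 11.0×8 = -11 → no gain ✓; to a=40 gives 111 − 11.0×40 = -329 → no gain ✓.
Mid-quality (own payoff 77 − 7.1×8 = 20.2): to a=0 gives 41 → profitable ✗; to a=40 gives 111 − 7.1×40 = -173 → no gain ✓.
3 of the 6 constraints hold; not an equilibrium.

3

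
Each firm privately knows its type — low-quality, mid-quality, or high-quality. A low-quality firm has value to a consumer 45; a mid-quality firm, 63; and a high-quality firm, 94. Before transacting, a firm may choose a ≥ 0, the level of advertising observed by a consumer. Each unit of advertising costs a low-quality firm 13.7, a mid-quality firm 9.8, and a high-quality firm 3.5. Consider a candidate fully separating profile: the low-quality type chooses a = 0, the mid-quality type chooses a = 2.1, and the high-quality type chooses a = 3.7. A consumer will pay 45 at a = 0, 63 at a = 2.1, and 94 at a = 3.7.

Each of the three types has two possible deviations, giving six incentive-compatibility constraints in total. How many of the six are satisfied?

Low-quality (own payoff 45): to a=2.1 gives 63 − 13.7×2.1 = 34.23 → no gain ✓; to a=3.7 gives 94 − 13.7×3.7 = 43.31 → no gain ✓.
Mid-quality (own payoff 63 − 9.8×2.1 = 42.42): to a=0 gives 45 → profitable ✗; to a=3.7 gives 94 − 9.8×3.7 = 57.74 → profitable ✗.
High-quality (own payoff 94 − 3.5×3.7 = 81.05): to a=0 gives 45 → no gain ✓; to a=2.1 gives 63 − 3.5×2.1 = 55.65 → no gain ✓.
4 of the 6 constraints hold; not an equilibrium.

4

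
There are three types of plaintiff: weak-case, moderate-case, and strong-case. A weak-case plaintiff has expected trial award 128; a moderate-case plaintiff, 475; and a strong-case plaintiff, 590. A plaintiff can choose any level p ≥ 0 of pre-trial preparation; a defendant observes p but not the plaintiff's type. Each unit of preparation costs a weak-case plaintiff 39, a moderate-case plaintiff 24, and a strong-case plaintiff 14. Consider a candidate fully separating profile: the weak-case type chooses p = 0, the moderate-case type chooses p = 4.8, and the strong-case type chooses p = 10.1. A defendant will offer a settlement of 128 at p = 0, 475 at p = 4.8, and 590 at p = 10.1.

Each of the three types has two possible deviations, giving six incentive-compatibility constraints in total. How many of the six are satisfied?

4

Moderate-case (own payoff 475 − 24×4.8 = 359.8): to p=0 gives 128 → no gain ✓; to p=10.1 gives 590 − 24×10.1 = 347.6 → no gain ✓.
Strong-case (own payoff 590 − 14×10.1 = 448.6): to p=0 gives 128 → no gain ✓; to p=4.8 gives 475 − 14×4.8 = 407.8 → no gain ✓.
Weak-case (own payoff 128): to p=4.8 gives 475 − 39×4.8 = 287.8 → profitable ✗; to p=10.1 gives 590 − 39×10.1 = 196.1 → profitable ✗.
4 of the 6 constraints hold; not an equilibrium.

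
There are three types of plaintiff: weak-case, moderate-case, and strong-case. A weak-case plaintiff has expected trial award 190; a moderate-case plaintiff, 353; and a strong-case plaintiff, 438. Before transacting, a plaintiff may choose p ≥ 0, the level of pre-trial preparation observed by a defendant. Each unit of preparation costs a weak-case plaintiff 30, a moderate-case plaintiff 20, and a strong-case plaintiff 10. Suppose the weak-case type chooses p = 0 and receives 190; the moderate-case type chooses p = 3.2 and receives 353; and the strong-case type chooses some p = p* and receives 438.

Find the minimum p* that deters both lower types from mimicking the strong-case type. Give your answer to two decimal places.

Weak-case type (on-path payoff 190) won't mimic when 190 ≥ 438 − 30·p*, i.e. p* ≥ 8.27.
Moderate-case type (on-path payoff 353 − 20×3.2 = 289) won't mimic when 289 ≥ 438 − 20·p*, i.e. p* ≥ 7.45.
Both must hold, so p* = max(8.27, 7.45) = 8.27. The weak-case type's constraint binds.

8.27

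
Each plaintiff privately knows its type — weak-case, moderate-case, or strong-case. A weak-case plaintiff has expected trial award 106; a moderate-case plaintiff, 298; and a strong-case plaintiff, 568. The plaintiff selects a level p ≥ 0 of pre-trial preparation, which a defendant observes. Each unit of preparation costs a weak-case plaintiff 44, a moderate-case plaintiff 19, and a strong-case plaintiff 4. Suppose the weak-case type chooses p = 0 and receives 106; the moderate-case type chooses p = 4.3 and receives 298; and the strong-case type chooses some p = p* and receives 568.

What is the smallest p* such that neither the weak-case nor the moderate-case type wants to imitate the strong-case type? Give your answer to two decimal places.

18.51

Weak-case type (on-path payoff 106) won't mimic when 106 ≥ 568 − 44·p*, i.e. p* ≥ 10.50.
Moderate-case type (on-path payoff 298 − 19×4.3 = 216.3) won't mimic when 216.3 ≥ 568 − 19·p*, i.e. p* ≥ 18.51.
Both must hold, so p* = max(10.50, 18.51) = 18.51. The moderate-case type's constraint binds.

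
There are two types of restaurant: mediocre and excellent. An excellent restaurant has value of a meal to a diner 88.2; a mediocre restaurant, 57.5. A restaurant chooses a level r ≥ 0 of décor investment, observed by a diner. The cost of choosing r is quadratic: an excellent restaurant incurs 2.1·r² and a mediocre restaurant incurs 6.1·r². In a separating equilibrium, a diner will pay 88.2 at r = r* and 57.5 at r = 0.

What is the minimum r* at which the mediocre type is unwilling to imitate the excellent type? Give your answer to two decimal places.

The mediocre type at r = 0 receives 57.5; imitating at r* yields 88.2 − 6.1·r*².
Indifference: 57.5 = 88.2 − 6.1·r*², so r*² = (88.2 − 57.5) / 6.1 ≈ 5.0328.
r* = √5.0328 ≈ 2.24.

2.24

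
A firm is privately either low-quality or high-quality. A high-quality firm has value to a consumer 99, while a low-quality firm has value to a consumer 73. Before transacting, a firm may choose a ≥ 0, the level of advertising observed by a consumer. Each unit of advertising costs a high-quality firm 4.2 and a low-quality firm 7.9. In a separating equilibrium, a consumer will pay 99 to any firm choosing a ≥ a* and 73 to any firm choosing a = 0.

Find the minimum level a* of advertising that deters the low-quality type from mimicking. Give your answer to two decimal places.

A low-quality firm choosing a = 0 receives 73.
Imitating at a* instead would pay 99 at cost 7.9·a*, netting 99 − 7.9·a*.
Indifference: 73 = 99 − 7.9·a*, so a* = (99 − 73) / 7.9 ≈ 3.29.
At a* the low-quality type's incentive constraint just binds; the high-quality type strictly prefers a* since its per-unit cost is lower.

3.29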